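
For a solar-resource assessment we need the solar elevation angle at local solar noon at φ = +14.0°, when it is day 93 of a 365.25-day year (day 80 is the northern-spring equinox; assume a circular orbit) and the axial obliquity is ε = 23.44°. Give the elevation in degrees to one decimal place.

Solar longitude: λ_s = 360° × (93 − 80)/365.25 = 12.813°.
sin δ = sin 23.44° × sin 12.813° = 0.08822, so δ = +5.061°.
At local noon the hour angle is zero, so the zenith angle equals |φ − δ| = |+14.0° − (+5.061°)| = 8.939°.
Elevation = 90° − 8.939° = 81.1°.

81.1°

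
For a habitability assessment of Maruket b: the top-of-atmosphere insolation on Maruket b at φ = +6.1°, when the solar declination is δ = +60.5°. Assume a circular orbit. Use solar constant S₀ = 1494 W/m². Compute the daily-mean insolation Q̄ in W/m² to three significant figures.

Q̄ ≈ 306 W/m²

cos H₀ = −tan(+6.1°) tan(+60.500°) = -0.1889, H₀ = 1.7608 rad.
Bracket: H₀ sin φ sin δ + cos φ cos δ sin H₀ = 1.7608×0.10626×0.87036 + 0.99434×0.49242×0.98200 = 0.162847 + 0.480820 = 0.643667.
Q̄ = (S₀/π) × [bracket] = (1494/π) × 0.643667 = 306.1 W/m².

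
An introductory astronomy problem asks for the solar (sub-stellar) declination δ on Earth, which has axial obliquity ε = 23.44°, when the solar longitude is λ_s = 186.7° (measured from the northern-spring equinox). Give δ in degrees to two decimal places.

sin δ = sin ε · sin λ_s = sin 23.44° × sin 186.7° = -0.046410.
δ = arcsin(-0.046410) = -2.66°.

δ = -2.66°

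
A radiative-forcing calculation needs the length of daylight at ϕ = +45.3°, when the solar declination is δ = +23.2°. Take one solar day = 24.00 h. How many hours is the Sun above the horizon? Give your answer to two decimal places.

cos h₀ = −tan ϕ · tan δ = −tan(+45.3°) × tan(+23.200°) = -0.4331, so h₀ = 2.0187 rad = 115.67°.
Daylight = 2h₀/(2π) × 24.00 h = (2.0187/π) × 24.00 = 15.42 h.

15.42 h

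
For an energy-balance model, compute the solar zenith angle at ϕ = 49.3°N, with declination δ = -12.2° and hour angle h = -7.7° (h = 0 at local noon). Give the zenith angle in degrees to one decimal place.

cos θ_z = sin ϕ sin δ + cos ϕ cos δ cos h = -0.160213 + 0.631624 = 0.471411.
θ_z = arccos(0.471411) = 61.9°.

θ_z = 61.9°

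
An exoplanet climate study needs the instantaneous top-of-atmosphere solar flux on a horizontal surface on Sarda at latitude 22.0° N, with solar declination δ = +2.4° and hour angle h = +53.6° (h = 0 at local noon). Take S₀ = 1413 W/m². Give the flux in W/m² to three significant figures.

cos θ_z = sin φ sin δ + cos φ cos δ cos h = 0.015687 + 0.549726 = 0.565413.
Flux = S₀ · cos θ_z = 1413 × 0.565413 = 798.9 W/m².

799 W/m²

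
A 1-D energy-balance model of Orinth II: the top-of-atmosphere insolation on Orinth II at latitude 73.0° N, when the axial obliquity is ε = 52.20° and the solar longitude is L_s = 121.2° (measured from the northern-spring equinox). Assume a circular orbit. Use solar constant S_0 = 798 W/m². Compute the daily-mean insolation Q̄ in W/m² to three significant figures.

Solar declination: sin δ = sin ε · sin L_s = sin 52.20° × sin 121.2° = 0.67587, so δ = +42.522°.
cos h₀ = −tan(+73.0°) tan(+42.522°) = -2.9995 ≤ −1 ⇒ polar day, h₀ = π.
Bracket: h₀ sin ϕ sin δ + cos ϕ cos δ sin h₀ = 3.1416×0.95630×0.67587 + 0.29237×0.73702×0.00000 = 2.030524 + 0.000000 = 2.030524.
Q̄ = (S_0/π) × [bracket] = (798/π) × 2.030524 = 515.8 W/m².

Q̄ ≈ 516 W/m²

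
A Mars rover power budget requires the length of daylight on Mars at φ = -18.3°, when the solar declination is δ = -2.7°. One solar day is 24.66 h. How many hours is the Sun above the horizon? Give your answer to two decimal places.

12.45 h

cos H₀ = −tan φ · tan δ = −tan(-18.3°) × tan(-2.700°) = -0.0156, so H₀ = 1.5864 rad = 90.89°.
Daylight = 2H₀/(2π) × 24.66 h = (1.5864/π) × 24.66 = 12.45 h.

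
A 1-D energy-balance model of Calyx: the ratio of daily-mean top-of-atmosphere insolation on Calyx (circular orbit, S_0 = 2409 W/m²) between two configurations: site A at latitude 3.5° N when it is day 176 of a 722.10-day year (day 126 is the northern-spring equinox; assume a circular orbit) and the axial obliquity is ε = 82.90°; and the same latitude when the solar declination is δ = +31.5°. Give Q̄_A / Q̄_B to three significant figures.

Q̄_A / Q̄_B ≈ 1.05

— Configuration A (ϕ=+3.5°):
Solar longitude: L_s = 360° × (176 − 126)/722.10 = 24.927°.
sin δ = sin 82.90° × sin 24.927° = 0.41824, so δ = +24.723°.
cos h₀ = −tan(+3.5°) tan(+24.723°) = -0.0282, h₀ = 1.5990 rad.
Bracket: h₀ sin ϕ sin δ + cos ϕ cos δ sin h₀ = 1.5990×0.06105×0.41824 + 0.99813×0.90834×0.99960 = 0.040828 + 0.906279 = 0.947107.
Q̄ = (S_0/π) × [bracket] = (2409/π) × 0.947107 = 726.25 W/m².
— Configuration B (ϕ=+3.5°):
cos h₀ = −tan(+3.5°) tan(+31.500°) = -0.0375, h₀ = 1.6083 rad.
Bracket: h₀ sin ϕ sin δ + cos ϕ cos δ sin h₀ = 1.6083×0.06105×0.52250 + 0.99813×0.85264×0.99930 = 0.051303 + 0.850450 = 0.901753.
Q̄ = (S_0/π) × [bracket] = (2409/π) × 0.901753 = 691.47 W/m².
Ratio Q̄_A / Q̄_B = 726.25 / 691.47 = 1.050.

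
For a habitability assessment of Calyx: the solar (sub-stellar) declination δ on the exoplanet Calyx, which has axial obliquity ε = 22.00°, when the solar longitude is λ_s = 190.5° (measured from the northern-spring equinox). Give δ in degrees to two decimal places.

sin δ = sin ε · sin λ_s = sin 22.00° × sin 190.5° = -0.068267.
δ = arcsin(-0.068267) = -3.91°.

δ = -3.91°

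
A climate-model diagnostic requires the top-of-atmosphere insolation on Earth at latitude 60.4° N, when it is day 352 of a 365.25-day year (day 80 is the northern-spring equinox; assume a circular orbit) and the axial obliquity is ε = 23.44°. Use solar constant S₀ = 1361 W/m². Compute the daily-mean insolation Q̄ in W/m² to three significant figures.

Solar longitude: λ_s = 360° × (352 − 80)/365.25 = 268.090°.
sin δ = sin 23.44° × sin 268.090° = -0.39757, so δ = -23.426°.
cos H₀ = −tan(+60.4°) tan(-23.426°) = 0.7627, H₀ = 0.7033 rad.
Bracket: H₀ sin φ sin δ + cos φ cos δ sin H₀ = 0.7033×0.86949×-0.39757 + 0.49394×0.91757×0.64674 = -0.243119 + 0.293118 = 0.049999.
Q̄ = (S₀/π) × [bracket] = (1361/π) × 0.049999 = 21.66 W/m².

Q̄ ≈ 21.7 W/m²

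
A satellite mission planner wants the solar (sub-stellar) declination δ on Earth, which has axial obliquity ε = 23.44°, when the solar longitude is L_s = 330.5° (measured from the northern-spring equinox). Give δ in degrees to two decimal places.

δ = -11.30°

sin δ = sin ε · sin L_s = sin 23.44° × sin 330.5° = -0.195880.
δ = arcsin(-0.195880) = -11.30°.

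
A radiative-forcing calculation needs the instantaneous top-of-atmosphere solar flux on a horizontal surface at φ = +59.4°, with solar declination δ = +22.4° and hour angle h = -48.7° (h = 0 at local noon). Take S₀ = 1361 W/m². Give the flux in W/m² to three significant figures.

cos θ_z = sin φ sin δ + cos φ cos δ cos h = 0.328003 + 0.310618 = 0.638621.
Flux = S₀ · cos θ_z = 1361 × 0.638621 = 869.2 W/m².

869 W/m²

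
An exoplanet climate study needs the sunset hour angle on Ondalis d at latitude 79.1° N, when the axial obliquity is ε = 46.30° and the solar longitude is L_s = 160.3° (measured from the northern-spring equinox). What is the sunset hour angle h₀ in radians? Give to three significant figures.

Solar declination: sin δ = sin ε · sin L_s = sin 46.30° × sin 160.3° = 0.24371, so δ = +14.106°.
Sunrise equation: cos h₀ = −tan ϕ · tan δ = -1.3049 ≤ −1, so the host star never sets (polar day) and h₀ = π.

h₀ = 3.14 rad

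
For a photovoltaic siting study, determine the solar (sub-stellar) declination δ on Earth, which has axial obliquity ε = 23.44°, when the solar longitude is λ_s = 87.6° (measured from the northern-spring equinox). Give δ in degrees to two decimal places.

sin δ = sin ε · sin λ_s = sin 23.44° × sin 87.6° = 0.397440.
δ = arcsin(0.397440) = +23.42°.

δ = +23.42°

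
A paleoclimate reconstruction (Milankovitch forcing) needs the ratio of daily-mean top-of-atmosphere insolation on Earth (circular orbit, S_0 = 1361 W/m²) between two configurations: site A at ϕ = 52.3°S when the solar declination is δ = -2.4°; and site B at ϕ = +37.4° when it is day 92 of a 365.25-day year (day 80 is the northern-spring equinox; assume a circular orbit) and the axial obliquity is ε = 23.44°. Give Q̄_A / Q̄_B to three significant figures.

Q̄_A / Q̄_B ≈ 0.762

— Configuration A (ϕ=-52.3°):
cos h₀ = −tan(-52.3°) tan(-2.400°) = -0.0542, h₀ = 1.6251 rad.
Bracket: h₀ sin ϕ sin δ + cos ϕ cos δ sin h₀ = 1.6251×-0.79122×-0.04188 + 0.61153×0.99912×0.99853 = 0.053850 + 0.610094 = 0.663944.
Q̄ = (S_0/π) × [bracket] = (1361/π) × 0.663944 = 287.63 W/m².
— Configuration B (ϕ=+37.4°):
Solar longitude: L_s = 360° × (92 − 80)/365.25 = 11.828°.
sin δ = sin 23.44° × sin 11.828° = 0.08153, so δ = +4.677°.
cos h₀ = −tan(+37.4°) tan(+4.677°) = -0.0625, h₀ = 1.6334 rad.
Bracket: h₀ sin ϕ sin δ + cos ϕ cos δ sin h₀ = 1.6334×0.60738×0.08153 + 0.79441×0.99667×0.99804 = 0.080885 + 0.790213 = 0.871098.
Q̄ = (S_0/π) × [bracket] = (1361/π) × 0.871098 = 377.38 W/m².
Ratio Q̄_A / Q̄_B = 287.63 / 377.38 = 0.7622.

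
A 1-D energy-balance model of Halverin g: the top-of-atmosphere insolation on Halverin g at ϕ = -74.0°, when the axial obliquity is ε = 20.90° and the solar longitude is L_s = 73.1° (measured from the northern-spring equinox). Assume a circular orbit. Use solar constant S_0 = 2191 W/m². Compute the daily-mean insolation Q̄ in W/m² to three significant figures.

Q̄ ≈ 0.00 W/m²

Solar declination: sin δ = sin ε · sin L_s = sin 20.90° × sin 73.1° = 0.34133, so δ = +19.958°.
cos h₀ = −tan(-74.0°) tan(+19.958°) = 1.2664 ≥ 1 ⇒ polar night, h₀ = 0 and Q̄ = 0.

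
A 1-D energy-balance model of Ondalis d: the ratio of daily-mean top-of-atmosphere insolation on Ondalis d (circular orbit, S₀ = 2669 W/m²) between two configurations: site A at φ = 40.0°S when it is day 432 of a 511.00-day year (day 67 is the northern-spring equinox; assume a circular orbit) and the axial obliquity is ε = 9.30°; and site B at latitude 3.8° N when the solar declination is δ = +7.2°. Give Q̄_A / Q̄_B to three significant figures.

— Configuration A (φ=-40.0°):
Solar longitude: λ_s = 360° × (432 − 67)/511.00 = 257.143°.
sin δ = sin 9.30° × sin 257.143° = -0.15755, so δ = -9.065°.
cos H₀ = −tan(-40.0°) tan(-9.065°) = -0.1339, H₀ = 1.7051 rad.
Bracket: H₀ sin φ sin δ + cos φ cos δ sin H₀ = 1.7051×-0.64279×-0.15755 + 0.76604×0.98751×0.99100 = 0.172678 + 0.749664 = 0.922342.
Q̄ = (S₀/π) × [bracket] = (2669/π) × 0.922342 = 783.59 W/m².
— Configuration B (φ=+3.8°):
cos H₀ = −tan(+3.8°) tan(+7.200°) = -0.0084, H₀ = 1.5792 rad.
Bracket: H₀ sin φ sin δ + cos φ cos δ sin H₀ = 1.5792×0.06627×0.12533 + 0.99780×0.99211×0.99996 = 0.013116 + 0.989888 = 1.003004.
Q̄ = (S₀/π) × [bracket] = (2669/π) × 1.003004 = 852.12 W/m².
Ratio Q̄_A / Q̄_B = 783.59 / 852.12 = 0.9196.

Q̄_A / Q̄_B ≈ 0.920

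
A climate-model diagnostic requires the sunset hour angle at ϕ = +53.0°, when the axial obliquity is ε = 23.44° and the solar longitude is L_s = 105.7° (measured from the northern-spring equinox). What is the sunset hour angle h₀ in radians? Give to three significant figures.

h₀ = 2.15 rad

Solar declination: sin δ = sin ε · sin L_s = sin 23.44° × sin 105.7° = 0.38295, so δ = +22.516°.
cos h₀ = −tan ϕ · tan δ = −tan(+53.0°) × tan(+22.516°) = -0.5501, so h₀ = 2.1533 rad = 123.38°.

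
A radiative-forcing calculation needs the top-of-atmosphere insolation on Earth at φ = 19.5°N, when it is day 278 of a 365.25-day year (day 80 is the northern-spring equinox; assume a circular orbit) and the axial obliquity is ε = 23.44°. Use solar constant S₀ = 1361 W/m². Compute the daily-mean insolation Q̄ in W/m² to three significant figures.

Q̄ ≈ 383 W/m²

Solar longitude: λ_s = 360° × (278 − 80)/365.25 = 195.154°.
sin δ = sin 23.44° × sin 195.154° = -0.10399, so δ = -5.969°.
cos H₀ = −tan(+19.5°) tan(-5.969°) = 0.0370, H₀ = 1.5338 rad.
Bracket: H₀ sin φ sin δ + cos φ cos δ sin H₀ = 1.5338×0.33381×-0.10399 + 0.94264×0.99458×0.99931 = -0.053243 + 0.936884 = 0.883641.
Q̄ = (S₀/π) × [bracket] = (1361/π) × 0.883641 = 382.8 W/m².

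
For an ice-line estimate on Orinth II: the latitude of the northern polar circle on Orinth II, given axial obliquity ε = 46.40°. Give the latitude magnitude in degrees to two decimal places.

The polar circle is the lowest latitude that experiences at least one full rotation of continuous daylight at the northern-summer solstice; it lies at |φ| = 90° − ε = 90° − 46.40° = 43.60°.

43.60°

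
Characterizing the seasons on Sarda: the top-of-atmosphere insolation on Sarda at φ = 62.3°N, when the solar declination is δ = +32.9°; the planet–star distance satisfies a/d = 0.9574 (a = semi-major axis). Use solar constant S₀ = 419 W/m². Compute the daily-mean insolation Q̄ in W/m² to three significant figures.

cos H₀ = −tan(+62.3°) tan(+32.900°) = -1.2322 ≤ −1 ⇒ polar day, H₀ = π.
Bracket: H₀ sin φ sin δ + cos φ cos δ sin H₀ = 3.1416×0.88539×0.54317 + 0.46484×0.83962×0.00000 = 1.510850 + 0.000000 = 1.510850.
Inverse-square distance factor (a/d)² = 0.9574² = 0.916615.
Q̄ = (S₀/π) × 0.916615 × [bracket] = (419/π) × 0.916615 × 1.510850 = 184.7 W/m².

Q̄ ≈ 185 W/m²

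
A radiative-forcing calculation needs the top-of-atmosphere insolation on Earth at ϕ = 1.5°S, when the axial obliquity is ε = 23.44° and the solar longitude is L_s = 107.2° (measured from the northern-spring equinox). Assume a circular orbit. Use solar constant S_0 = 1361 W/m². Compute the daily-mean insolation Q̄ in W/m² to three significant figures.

Q̄ ≈ 394 W/m²

Solar declination: sin δ = sin ε · sin L_s = sin 23.44° × sin 107.2° = 0.38000, so δ = +22.334°.
cos h₀ = −tan(-1.5°) tan(+22.334°) = 0.0108, h₀ = 1.5600 rad.
Bracket: h₀ sin ϕ sin δ + cos ϕ cos δ sin h₀ = 1.5600×-0.02618×0.38000 + 0.99966×0.92499×0.99994 = -0.015520 + 0.924620 = 0.909100.
Q̄ = (S_0/π) × [bracket] = (1361/π) × 0.909100 = 393.8 W/m².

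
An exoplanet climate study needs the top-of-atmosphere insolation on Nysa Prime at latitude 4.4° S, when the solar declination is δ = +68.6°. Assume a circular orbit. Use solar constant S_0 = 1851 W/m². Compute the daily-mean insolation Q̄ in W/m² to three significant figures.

Q̄ ≈ 152 W/m²

cos h₀ = −tan(-4.4°) tan(+68.600°) = 0.1963, h₀ = 1.3732 rad.
Bracket: h₀ sin ϕ sin δ + cos ϕ cos δ sin h₀ = 1.3732×-0.07672×0.93106 + 0.99705×0.36488×0.98054 = -0.098089 + 0.356724 = 0.258635.
Q̄ = (S_0/π) × [bracket] = (1851/π) × 0.258635 = 152.4 W/m².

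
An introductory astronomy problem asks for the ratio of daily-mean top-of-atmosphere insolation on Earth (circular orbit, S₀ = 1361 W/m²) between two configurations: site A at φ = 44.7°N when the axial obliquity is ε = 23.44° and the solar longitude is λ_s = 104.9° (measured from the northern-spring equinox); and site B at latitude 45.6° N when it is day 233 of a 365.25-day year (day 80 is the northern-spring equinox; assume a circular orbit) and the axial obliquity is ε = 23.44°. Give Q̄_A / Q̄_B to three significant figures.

Q̄_A / Q̄_B ≈ 1.24

— Configuration A (φ=+44.7°):
Solar declination: sin δ = sin ε · sin λ_s = sin 23.44° × sin 104.9° = 0.38441, so δ = +22.607°.
cos H₀ = −tan(+44.7°) tan(+22.607°) = -0.4121, H₀ = 1.9955 rad.
Bracket: H₀ sin φ sin δ + cos φ cos δ sin H₀ = 1.9955×0.70339×0.38441 + 0.71080×0.92316×0.91115 = 0.539564 + 0.597880 = 1.137444.
Q̄ = (S₀/π) × [bracket] = (1361/π) × 1.137444 = 492.76 W/m².
— Configuration B (φ=+45.6°):
Solar longitude: λ_s = 360° × (233 − 80)/365.25 = 150.801°.
sin δ = sin 23.44° × sin 150.801° = 0.19406, so δ = +11.190°.
cos H₀ = −tan(+45.6°) tan(+11.190°) = -0.2020, H₀ = 1.7742 rad.
Bracket: H₀ sin φ sin δ + cos φ cos δ sin H₀ = 1.7742×0.71447×0.19406 + 0.69966×0.98099×0.97938 = 0.245993 + 0.672207 = 0.918200.
Q̄ = (S₀/π) × [bracket] = (1361/π) × 0.918200 = 397.78 W/m².
Ratio Q̄_A / Q̄_B = 492.76 / 397.78 = 1.239.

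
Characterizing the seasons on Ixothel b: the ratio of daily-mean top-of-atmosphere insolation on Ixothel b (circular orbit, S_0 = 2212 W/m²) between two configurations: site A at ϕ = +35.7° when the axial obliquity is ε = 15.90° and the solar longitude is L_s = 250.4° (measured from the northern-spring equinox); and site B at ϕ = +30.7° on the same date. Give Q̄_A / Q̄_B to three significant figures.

— Configuration A (ϕ=+35.7°):
Solar declination: sin δ = sin ε · sin L_s = sin 15.90° × sin 250.4° = -0.25809, so δ = -14.956°.
cos h₀ = −tan(+35.7°) tan(-14.956°) = 0.1920, h₀ = 1.3776 rad.
Bracket: h₀ sin ϕ sin δ + cos ϕ cos δ sin h₀ = 1.3776×0.58354×-0.25809 + 0.81208×0.96612×0.98140 = -0.207475 + 0.769974 = 0.562499.
Q̄ = (S_0/π) × [bracket] = (2212/π) × 0.562499 = 396.06 W/m².
— Configuration B (ϕ=+30.7°):
cos h₀ = −tan(+30.7°) tan(-14.956°) = 0.1586, h₀ = 1.4115 rad.
Bracket: h₀ sin ϕ sin δ + cos ϕ cos δ sin h₀ = 1.4115×0.51054×-0.25809 + 0.85985×0.96612×0.98734 = -0.185987 + 0.820201 = 0.634214.
Q̄ = (S_0/π) × [bracket] = (2212/π) × 0.634214 = 446.55 W/m².
Ratio Q̄_A / Q̄_B = 396.06 / 446.55 = 0.8869.

Q̄_A / Q̄_B ≈ 0.887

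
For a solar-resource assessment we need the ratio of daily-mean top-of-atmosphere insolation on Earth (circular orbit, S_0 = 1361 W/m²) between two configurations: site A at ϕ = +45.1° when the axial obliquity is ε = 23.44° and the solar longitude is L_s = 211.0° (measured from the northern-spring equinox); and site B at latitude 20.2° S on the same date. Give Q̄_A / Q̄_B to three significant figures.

Q̄_A / Q̄_B ≈ 0.463

— Configuration A (ϕ=+45.1°):
Solar declination: sin δ = sin ε · sin L_s = sin 23.44° × sin 211.0° = -0.20488, so δ = -11.822°.
cos h₀ = −tan(+45.1°) tan(-11.822°) = 0.2100, h₀ = 1.3592 rad.
Bracket: h₀ sin ϕ sin δ + cos ϕ cos δ sin h₀ = 1.3592×0.70834×-0.20488 + 0.70587×0.97879×0.97769 = -0.197253 + 0.675485 = 0.478232.
Q̄ = (S_0/π) × [bracket] = (1361/π) × 0.478232 = 207.18 W/m².
— Configuration B (ϕ=-20.2°):
cos h₀ = −tan(-20.2°) tan(-11.822°) = -0.0770, h₀ = 1.6479 rad.
Bracket: h₀ sin ϕ sin δ + cos ϕ cos δ sin h₀ = 1.6479×-0.34530×-0.20488 + 0.93849×0.97879×0.99703 = 0.116581 + 0.915856 = 1.032437.
Q̄ = (S_0/π) × [bracket] = (1361/π) × 1.032437 = 447.27 W/m².
Ratio Q̄_A / Q̄_B = 207.18 / 447.27 = 0.4632.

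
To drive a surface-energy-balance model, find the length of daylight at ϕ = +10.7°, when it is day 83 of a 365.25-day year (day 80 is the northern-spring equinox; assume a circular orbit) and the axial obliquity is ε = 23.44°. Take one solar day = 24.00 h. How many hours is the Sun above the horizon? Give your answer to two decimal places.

Solar longitude: L_s = 360° × (83 − 80)/365.25 = 2.957°.
sin δ = sin 23.44° × sin 2.957° = 0.02052, so δ = +1.176°.
cos h₀ = −tan ϕ · tan δ = −tan(+10.7°) × tan(+1.176°) = -0.0039, so h₀ = 1.5747 rad = 90.22°.
Daylight = 2h₀/(2π) × 24.00 h = (1.5747/π) × 24.00 = 12.03 h.

12.03 h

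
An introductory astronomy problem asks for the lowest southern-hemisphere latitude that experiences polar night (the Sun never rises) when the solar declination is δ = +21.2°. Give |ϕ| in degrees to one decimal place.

Polar night requires cos h₀ = −tan ϕ tan δ ≥ 1, i.e. tan ϕ tan δ ≤ −1.
The boundary is |tan ϕ| · |tan δ| = 1, so |ϕ| = 90° − |δ| = 90° − 21.2° = 68.8° in the southern hemisphere.

|ϕ| = 68.8°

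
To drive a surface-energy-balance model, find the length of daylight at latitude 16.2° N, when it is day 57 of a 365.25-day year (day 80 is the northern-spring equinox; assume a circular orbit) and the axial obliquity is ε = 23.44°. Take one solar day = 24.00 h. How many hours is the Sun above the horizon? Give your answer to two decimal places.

Solar longitude: L_s = 360° × (57 − 80)/365.25 = -22.669°, i.e. -22.669° + 360° = 337.331°.
sin δ = sin 23.44° × sin 337.331° = -0.15331, so δ = -8.819°.
cos h₀ = −tan ϕ · tan δ = −tan(+16.2°) × tan(-8.819°) = 0.0451, so h₀ = 1.5257 rad = 87.42°.
Daylight = 2h₀/(2π) × 24.00 h = (1.5257/π) × 24.00 = 11.66 h.

11.66 h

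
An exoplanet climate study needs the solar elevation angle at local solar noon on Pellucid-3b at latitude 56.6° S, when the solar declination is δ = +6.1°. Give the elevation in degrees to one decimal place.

At local noon the hour angle is zero, so the zenith angle equals |φ − δ| = |-56.6° − (+6.100°)| = 62.700°.
Elevation = 90° − 62.700° = 27.3°.

27.3°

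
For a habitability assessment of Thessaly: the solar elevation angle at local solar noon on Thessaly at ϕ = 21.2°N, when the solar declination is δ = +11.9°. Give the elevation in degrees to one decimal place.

80.7°

At local noon the hour angle is zero, so the zenith angle equals |ϕ − δ| = |+21.2° − (+11.900°)| = 9.300°.
Elevation = 90° − 9.300° = 80.7°.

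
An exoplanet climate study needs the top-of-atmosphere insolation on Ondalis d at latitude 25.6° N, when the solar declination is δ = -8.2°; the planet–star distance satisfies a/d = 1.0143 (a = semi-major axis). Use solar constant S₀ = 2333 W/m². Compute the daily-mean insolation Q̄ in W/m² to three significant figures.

cos H₀ = −tan(+25.6°) tan(-8.200°) = 0.0690, H₀ = 1.5017 rad.
Bracket: H₀ sin φ sin δ + cos φ cos δ sin H₀ = 1.5017×0.43209×-0.14263 + 0.90183×0.98978×0.99761 = -0.092548 + 0.890480 = 0.797932.
Inverse-square distance factor (a/d)² = 1.0143² = 1.028804.
Q̄ = (S₀/π) × 1.028804 × [bracket] = (2333/π) × 1.028804 × 0.797932 = 609.6 W/m².

Q̄ ≈ 610 W/m²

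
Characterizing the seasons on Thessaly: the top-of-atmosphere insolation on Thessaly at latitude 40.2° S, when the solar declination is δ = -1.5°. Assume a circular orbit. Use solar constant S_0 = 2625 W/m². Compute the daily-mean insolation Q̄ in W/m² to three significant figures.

cos h₀ = −tan(-40.2°) tan(-1.500°) = -0.0221, h₀ = 1.5929 rad.
Bracket: h₀ sin ϕ sin δ + cos ϕ cos δ sin h₀ = 1.5929×-0.64546×-0.02618 + 0.76380×0.99966×0.99976 = 0.026917 + 0.763357 = 0.790274.
Q̄ = (S_0/π) × [bracket] = (2625/π) × 0.790274 = 660.3 W/m².

Q̄ ≈ 660 W/m²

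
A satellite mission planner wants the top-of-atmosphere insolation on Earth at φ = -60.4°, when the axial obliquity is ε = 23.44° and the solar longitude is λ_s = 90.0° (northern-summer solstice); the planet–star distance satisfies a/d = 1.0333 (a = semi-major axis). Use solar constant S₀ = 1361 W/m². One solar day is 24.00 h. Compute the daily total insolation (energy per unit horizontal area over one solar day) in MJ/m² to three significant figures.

Solar declination: sin δ = sin ε · sin λ_s = sin 23.44° × sin 90.0° = 0.39779, so δ = +23.440°.
cos H₀ = −tan(-60.4°) tan(+23.440°) = 0.7632, H₀ = 0.7025 rad.
Bracket: H₀ sin φ sin δ + cos φ cos δ sin H₀ = 0.7025×-0.86949×0.39779 + 0.49394×0.91748×0.64614 = -0.242977 + 0.292818 = 0.049841.
Inverse-square distance factor (a/d)² = 1.0333² = 1.067709.
Q̄ = (S₀/π) × 1.067709 × [bracket] = (1361/π) × 1.067709 × 0.049841 = 23.054 W/m².
Daily total = Q̄ × 24.00 h × 3600 s/h = 23.054 × 24.00 × 3600 / 10⁶ = 1.992 MJ/m².

1.99 MJ/m²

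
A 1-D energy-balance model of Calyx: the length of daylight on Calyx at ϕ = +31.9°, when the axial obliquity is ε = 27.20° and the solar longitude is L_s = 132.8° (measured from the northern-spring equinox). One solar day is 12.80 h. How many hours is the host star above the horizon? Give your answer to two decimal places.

Solar declination: sin δ = sin ε · sin L_s = sin 27.20° × sin 132.8° = 0.33539, so δ = +19.596°.
cos h₀ = −tan ϕ · tan δ = −tan(+31.9°) × tan(+19.596°) = -0.2216, so h₀ = 1.7942 rad = 102.80°.
Daylight = 2h₀/(2π) × 12.80 h = (1.7942/π) × 12.80 = 7.31 h.

7.31 h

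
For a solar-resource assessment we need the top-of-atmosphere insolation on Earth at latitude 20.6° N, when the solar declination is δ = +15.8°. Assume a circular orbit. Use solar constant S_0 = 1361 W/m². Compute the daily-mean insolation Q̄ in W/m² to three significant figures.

Q̄ ≈ 458 W/m²

cos h₀ = −tan(+20.6°) tan(+15.800°) = -0.1064, h₀ = 1.6774 rad.
Bracket: h₀ sin ϕ sin δ + cos ϕ cos δ sin h₀ = 1.6774×0.35184×0.27228 + 0.93606×0.96222×0.99433 = 0.160693 + 0.895589 = 1.056282.
Q̄ = (S_0/π) × [bracket] = (1361/π) × 1.056282 = 457.6 W/m².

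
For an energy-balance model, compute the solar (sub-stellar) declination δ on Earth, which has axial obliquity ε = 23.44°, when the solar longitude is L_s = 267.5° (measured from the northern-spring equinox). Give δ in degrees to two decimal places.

sin δ = sin ε · sin L_s = sin 23.44° × sin 267.5° = -0.397410.
δ = arcsin(-0.397410) = -23.42°.

δ = -23.42°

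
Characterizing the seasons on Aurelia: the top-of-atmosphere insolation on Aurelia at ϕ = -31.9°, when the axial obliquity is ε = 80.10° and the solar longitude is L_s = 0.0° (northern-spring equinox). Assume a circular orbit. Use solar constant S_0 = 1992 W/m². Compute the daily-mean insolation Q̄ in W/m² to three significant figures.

Solar declination: sin δ = sin ε · sin L_s = sin 80.10° × sin 0.0° = 0.00000, so δ = +0.000°.
cos h₀ = −tan(-31.9°) tan(+0.000°) = 0.0000, h₀ = 1.5708 rad.
Bracket: h₀ sin ϕ sin δ + cos ϕ cos δ sin h₀ = 1.5708×-0.52844×0.00000 + 0.84897×1.00000×1.00000 = -0.000000 + 0.848970 = 0.848970.
Q̄ = (S_0/π) × [bracket] = (1992/π) × 0.848970 = 538.3 W/m².

Q̄ ≈ 538 W/m²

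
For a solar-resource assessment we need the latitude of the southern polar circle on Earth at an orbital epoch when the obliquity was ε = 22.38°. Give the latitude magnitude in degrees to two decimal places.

67.62°

The polar circle is the lowest latitude that experiences at least one full rotation of continuous darkness at the northern-summer solstice; it lies at |ϕ| = 90° − ε = 90° − 22.38° = 67.62°.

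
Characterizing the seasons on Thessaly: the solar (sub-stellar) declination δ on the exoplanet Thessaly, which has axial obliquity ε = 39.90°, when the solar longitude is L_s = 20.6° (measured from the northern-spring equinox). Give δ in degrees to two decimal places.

sin δ = sin ε · sin L_s = sin 39.90° × sin 20.6° = 0.225689.
δ = arcsin(0.225689) = +13.04°.

δ = +13.04°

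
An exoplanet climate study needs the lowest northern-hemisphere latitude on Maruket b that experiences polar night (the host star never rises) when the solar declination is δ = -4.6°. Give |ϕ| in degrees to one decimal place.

Polar night requires cos h₀ = −tan ϕ tan δ ≥ 1, i.e. tan ϕ tan δ ≤ −1.
The boundary is |tan ϕ| · |tan δ| = 1, so |ϕ| = 90° − |δ| = 90° − 4.6° = 85.4° in the northern hemisphere.

|ϕ| = 85.4°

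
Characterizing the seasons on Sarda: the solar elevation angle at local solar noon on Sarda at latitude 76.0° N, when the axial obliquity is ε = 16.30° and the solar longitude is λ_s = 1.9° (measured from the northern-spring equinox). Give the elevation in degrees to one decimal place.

Solar declination: sin δ = sin ε · sin λ_s = sin 16.30° × sin 1.9° = 0.00931, so δ = +0.533°.
At local noon the hour angle is zero, so the zenith angle equals |φ − δ| = |+76.0° − (+0.533°)| = 75.467°.
Elevation = 90° − 75.467° = 14.5°.

14.5°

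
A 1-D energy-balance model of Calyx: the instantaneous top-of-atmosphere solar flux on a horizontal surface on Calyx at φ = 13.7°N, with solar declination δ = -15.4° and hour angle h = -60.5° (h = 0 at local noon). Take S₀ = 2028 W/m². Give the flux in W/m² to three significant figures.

808 W/m²

cos θ_z = sin φ sin δ + cos φ cos δ cos h = -0.062894 + 0.461236 = 0.398342.
Flux = S₀ · cos θ_z = 2028 × 0.398342 = 807.8 W/m².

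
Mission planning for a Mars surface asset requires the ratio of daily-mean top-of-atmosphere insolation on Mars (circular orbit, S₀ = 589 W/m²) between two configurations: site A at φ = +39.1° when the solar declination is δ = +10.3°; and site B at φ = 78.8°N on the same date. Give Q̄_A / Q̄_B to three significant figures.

— Configuration A (φ=+39.1°):
cos H₀ = −tan(+39.1°) tan(+10.300°) = -0.1477, H₀ = 1.7190 rad.
Bracket: H₀ sin φ sin δ + cos φ cos δ sin H₀ = 1.7190×0.63068×0.17880 + 0.77605×0.98389×0.98903 = 0.193844 + 0.755172 = 0.949016.
Q̄ = (S₀/π) × [bracket] = (589/π) × 0.949016 = 177.93 W/m².
— Configuration B (φ=+78.8°):
cos H₀ = −tan(+78.8°) tan(+10.300°) = -0.9178, H₀ = 2.7333 rad.
Bracket: H₀ sin φ sin δ + cos φ cos δ sin H₀ = 2.7333×0.98096×0.17880 + 0.19423×0.98389×0.39703 = 0.479409 + 0.075873 = 0.555282.
Q̄ = (S₀/π) × [bracket] = (589/π) × 0.555282 = 104.11 W/m².
Ratio Q̄_A / Q̄_B = 177.93 / 104.11 = 1.709.

Q̄_A / Q̄_B ≈ 1.71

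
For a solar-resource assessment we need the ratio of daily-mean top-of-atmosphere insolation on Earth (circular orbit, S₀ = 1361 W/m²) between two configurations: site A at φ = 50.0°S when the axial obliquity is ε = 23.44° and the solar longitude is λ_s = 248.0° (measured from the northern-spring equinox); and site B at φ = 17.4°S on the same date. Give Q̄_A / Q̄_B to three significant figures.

— Configuration A (φ=-50.0°):
Solar declination: sin δ = sin ε · sin λ_s = sin 23.44° × sin 248.0° = -0.36882, so δ = -21.643°.
cos H₀ = −tan(-50.0°) tan(-21.643°) = -0.4729, H₀ = 2.0634 rad.
Bracket: H₀ sin φ sin δ + cos φ cos δ sin H₀ = 2.0634×-0.76604×-0.36882 + 0.64279×0.92950×0.88112 = 0.582974 + 0.526446 = 1.109420.
Q̄ = (S₀/π) × [bracket] = (1361/π) × 1.109420 = 480.62 W/m².
— Configuration B (φ=-17.4°):
cos H₀ = −tan(-17.4°) tan(-21.643°) = -0.1243, H₀ = 1.6955 rad.
Bracket: H₀ sin φ sin δ + cos φ cos δ sin H₀ = 1.6955×-0.29904×-0.36882 + 0.95424×0.92950×0.99224 = 0.187000 + 0.880083 = 1.067083.
Q̄ = (S₀/π) × [bracket] = (1361/π) × 1.067083 = 462.28 W/m².
Ratio Q̄_A / Q̄_B = 480.62 / 462.28 = 1.040.

Q̄_A / Q̄_B ≈ 1.04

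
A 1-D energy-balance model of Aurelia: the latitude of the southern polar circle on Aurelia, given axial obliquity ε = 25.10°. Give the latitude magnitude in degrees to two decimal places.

The polar circle is the lowest latitude that experiences at least one full rotation of continuous darkness at the northern-summer solstice; it lies at |ϕ| = 90° − ε = 90° − 25.10° = 64.90°.

64.90°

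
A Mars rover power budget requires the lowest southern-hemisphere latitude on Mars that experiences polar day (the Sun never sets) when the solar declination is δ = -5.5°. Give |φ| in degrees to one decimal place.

Polar day requires cos H₀ = −tan φ tan δ ≤ −1, i.e. tan φ tan δ ≥ 1.
The boundary is |tan φ| · |tan δ| = 1, so |φ| = 90° − |δ| = 90° − 5.5° = 84.5° in the southern hemisphere.

|φ| = 84.5°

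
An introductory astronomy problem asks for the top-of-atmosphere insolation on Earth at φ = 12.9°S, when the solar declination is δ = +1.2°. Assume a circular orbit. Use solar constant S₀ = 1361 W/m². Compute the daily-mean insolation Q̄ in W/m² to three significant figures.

cos H₀ = −tan(-12.9°) tan(+1.200°) = 0.0048, H₀ = 1.5660 rad.
Bracket: H₀ sin φ sin δ + cos φ cos δ sin H₀ = 1.5660×-0.22325×0.02094 + 0.97476×0.99978×0.99999 = -0.007321 + 0.974536 = 0.967215.
Q̄ = (S₀/π) × [bracket] = (1361/π) × 0.967215 = 419.0 W/m².

Q̄ ≈ 419 W/m²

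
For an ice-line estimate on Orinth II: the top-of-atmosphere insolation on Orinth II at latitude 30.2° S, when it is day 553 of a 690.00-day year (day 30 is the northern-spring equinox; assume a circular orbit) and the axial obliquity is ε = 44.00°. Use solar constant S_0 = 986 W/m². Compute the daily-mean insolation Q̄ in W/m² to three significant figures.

Solar longitude: L_s = 360° × (553 − 30)/690.00 = 272.870°.
sin δ = sin 44.00° × sin 272.870° = -0.69379, so δ = -43.931°.
cos h₀ = −tan(-30.2°) tan(-43.931°) = -0.5607, h₀ = 2.1660 rad.
Bracket: h₀ sin ϕ sin δ + cos ϕ cos δ sin h₀ = 2.1660×-0.50302×-0.69379 + 0.86427×0.72018×0.82803 = 0.755913 + 0.515391 = 1.271304.
Q̄ = (S_0/π) × [bracket] = (986/π) × 1.271304 = 399.0 W/m².

Q̄ ≈ 399 W/m²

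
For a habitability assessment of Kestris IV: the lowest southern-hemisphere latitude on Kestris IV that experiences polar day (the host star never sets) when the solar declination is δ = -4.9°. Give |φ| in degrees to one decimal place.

Polar day requires cos H₀ = −tan φ tan δ ≤ −1, i.e. tan φ tan δ ≥ 1.
The boundary is |tan φ| · |tan δ| = 1, so |φ| = 90° − |δ| = 90° − 4.9° = 85.1° in the southern hemisphere.

|φ| = 85.1°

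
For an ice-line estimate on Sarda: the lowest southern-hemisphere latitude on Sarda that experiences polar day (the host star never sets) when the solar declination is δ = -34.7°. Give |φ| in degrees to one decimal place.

Polar day requires cos H₀ = −tan φ tan δ ≤ −1, i.e. tan φ tan δ ≥ 1.
The boundary is |tan φ| · |tan δ| = 1, so |φ| = 90° − |δ| = 90° − 34.7° = 55.3° in the southern hemisphere.

|φ| = 55.3°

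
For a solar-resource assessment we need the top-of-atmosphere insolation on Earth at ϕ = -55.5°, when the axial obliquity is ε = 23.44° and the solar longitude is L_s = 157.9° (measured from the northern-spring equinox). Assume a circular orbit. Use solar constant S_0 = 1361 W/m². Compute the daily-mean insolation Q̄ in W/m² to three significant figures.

Solar declination: sin δ = sin ε · sin L_s = sin 23.44° × sin 157.9° = 0.14966, so δ = +8.607°.
cos h₀ = −tan(-55.5°) tan(+8.607°) = 0.2202, h₀ = 1.3487 rad.
Bracket: h₀ sin ϕ sin δ + cos ϕ cos δ sin h₀ = 1.3487×-0.82413×0.14966 + 0.56641×0.98874×0.97545 = -0.166348 + 0.546283 = 0.379935.
Q̄ = (S_0/π) × [bracket] = (1361/π) × 0.379935 = 164.6 W/m².

Q̄ ≈ 165 W/m²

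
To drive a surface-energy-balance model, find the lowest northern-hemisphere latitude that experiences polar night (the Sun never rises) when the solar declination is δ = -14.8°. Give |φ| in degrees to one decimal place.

Polar night requires cos H₀ = −tan φ tan δ ≥ 1, i.e. tan φ tan δ ≤ −1.
The boundary is |tan φ| · |tan δ| = 1, so |φ| = 90° − |δ| = 90° − 14.8° = 75.2° in the northern hemisphere.

|φ| = 75.2°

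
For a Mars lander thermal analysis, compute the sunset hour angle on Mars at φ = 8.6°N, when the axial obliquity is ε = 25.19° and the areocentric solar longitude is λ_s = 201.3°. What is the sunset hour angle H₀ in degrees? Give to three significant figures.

H₀ = 88.6°

sin δ = sin 25.19° × sin 201.3° = -0.15461, so δ = -8.894°.
cos H₀ = −tan φ · tan δ = −tan(+8.6°) × tan(-8.894°) = 0.0237, so H₀ = 1.5471 rad = 88.64°.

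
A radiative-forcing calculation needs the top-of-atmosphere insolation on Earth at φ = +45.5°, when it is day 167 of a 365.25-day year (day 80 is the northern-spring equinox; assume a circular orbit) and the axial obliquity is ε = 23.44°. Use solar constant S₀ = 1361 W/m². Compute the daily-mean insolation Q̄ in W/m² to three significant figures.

Solar longitude: λ_s = 360° × (167 − 80)/365.25 = 85.749°.
sin δ = sin 23.44° × sin 85.749° = 0.39669, so δ = +23.372°.
cos H₀ = −tan(+45.5°) tan(+23.372°) = -0.4398, H₀ = 2.0261 rad.
Bracket: H₀ sin φ sin δ + cos φ cos δ sin H₀ = 2.0261×0.71325×0.39669 + 0.70091×0.91795×0.89811 = 0.573263 + 0.577844 = 1.151107.
Q̄ = (S₀/π) × [bracket] = (1361/π) × 1.151107 = 498.7 W/m².

Q̄ ≈ 499 W/m²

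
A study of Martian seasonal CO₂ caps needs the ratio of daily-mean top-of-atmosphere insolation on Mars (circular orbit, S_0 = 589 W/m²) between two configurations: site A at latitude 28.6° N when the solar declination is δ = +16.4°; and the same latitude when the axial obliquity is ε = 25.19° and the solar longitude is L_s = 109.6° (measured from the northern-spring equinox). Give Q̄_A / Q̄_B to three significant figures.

— Configuration A (ϕ=+28.6°):
cos h₀ = −tan(+28.6°) tan(+16.400°) = -0.1605, h₀ = 1.7320 rad.
Bracket: h₀ sin ϕ sin δ + cos ϕ cos δ sin h₀ = 1.7320×0.47869×0.28234 + 0.87798×0.95931×0.98704 = 0.234086 + 0.831339 = 1.065425.
Q̄ = (S_0/π) × [bracket] = (589/π) × 1.065425 = 199.75 W/m².
— Configuration B (ϕ=+28.6°):
Solar declination: sin δ = sin ε · sin L_s = sin 25.19° × sin 109.6° = 0.40096, so δ = +23.638°.
cos h₀ = −tan(+28.6°) tan(+23.638°) = -0.2386, h₀ = 1.8118 rad.
Bracket: h₀ sin ϕ sin δ + cos ϕ cos δ sin h₀ = 1.8118×0.47869×0.40096 + 0.87798×0.91610×0.97111 = 0.347749 + 0.781081 = 1.128830.
Q̄ = (S_0/π) × [bracket] = (589/π) × 1.128830 = 211.64 W/m².
Ratio Q̄_A / Q̄_B = 199.75 / 211.64 = 0.9438.

Q̄_A / Q̄_B ≈ 0.944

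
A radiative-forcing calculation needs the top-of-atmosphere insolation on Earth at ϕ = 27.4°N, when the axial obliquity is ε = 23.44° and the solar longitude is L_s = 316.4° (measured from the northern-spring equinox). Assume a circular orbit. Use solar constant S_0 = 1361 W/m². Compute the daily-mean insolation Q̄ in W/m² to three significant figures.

Q̄ ≈ 288 W/m²

Solar declination: sin δ = sin ε · sin L_s = sin 23.44° × sin 316.4° = -0.27432, so δ = -15.922°.
cos h₀ = −tan(+27.4°) tan(-15.922°) = 0.1479, h₀ = 1.4224 rad.
Bracket: h₀ sin ϕ sin δ + cos ϕ cos δ sin h₀ = 1.4224×0.46020×-0.27432 + 0.88782×0.96164×0.98901 = -0.179567 + 0.844380 = 0.664813.
Q̄ = (S_0/π) × [bracket] = (1361/π) × 0.664813 = 288.0 W/m².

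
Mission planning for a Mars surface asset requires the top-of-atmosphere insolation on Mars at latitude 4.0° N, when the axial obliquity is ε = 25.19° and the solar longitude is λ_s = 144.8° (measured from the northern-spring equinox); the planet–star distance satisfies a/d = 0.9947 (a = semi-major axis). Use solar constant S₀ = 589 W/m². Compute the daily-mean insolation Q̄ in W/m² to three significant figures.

Solar declination: sin δ = sin ε · sin λ_s = sin 25.19° × sin 144.8° = 0.24534, so δ = +14.202°.
cos H₀ = −tan(+4.0°) tan(+14.202°) = -0.0177, H₀ = 1.5885 rad.
Bracket: H₀ sin φ sin δ + cos φ cos δ sin H₀ = 1.5885×0.06976×0.24534 + 0.99756×0.96944×0.99984 = 0.027187 + 0.966920 = 0.994107.
Inverse-square distance factor (a/d)² = 0.9947² = 0.989428.
Q̄ = (S₀/π) × 0.989428 × [bracket] = (589/π) × 0.989428 × 0.994107 = 184.4 W/m².

Q̄ ≈ 184 W/m²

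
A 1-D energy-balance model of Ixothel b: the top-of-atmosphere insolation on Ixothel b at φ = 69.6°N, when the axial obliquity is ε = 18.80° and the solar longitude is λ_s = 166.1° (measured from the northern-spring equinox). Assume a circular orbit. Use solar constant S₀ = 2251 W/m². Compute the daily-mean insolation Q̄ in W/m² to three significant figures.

Q̄ ≈ 336 W/m²

Solar declination: sin δ = sin ε · sin λ_s = sin 18.80° × sin 166.1° = 0.07742, so δ = +4.440°.
cos H₀ = −tan(+69.6°) tan(+4.440°) = -0.2088, H₀ = 1.7811 rad.
Bracket: H₀ sin φ sin δ + cos φ cos δ sin H₀ = 1.7811×0.93728×0.07742 + 0.34857×0.99700×0.97796 = 0.129244 + 0.339865 = 0.469109.
Q̄ = (S₀/π) × [bracket] = (2251/π) × 0.469109 = 336.1 W/m².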